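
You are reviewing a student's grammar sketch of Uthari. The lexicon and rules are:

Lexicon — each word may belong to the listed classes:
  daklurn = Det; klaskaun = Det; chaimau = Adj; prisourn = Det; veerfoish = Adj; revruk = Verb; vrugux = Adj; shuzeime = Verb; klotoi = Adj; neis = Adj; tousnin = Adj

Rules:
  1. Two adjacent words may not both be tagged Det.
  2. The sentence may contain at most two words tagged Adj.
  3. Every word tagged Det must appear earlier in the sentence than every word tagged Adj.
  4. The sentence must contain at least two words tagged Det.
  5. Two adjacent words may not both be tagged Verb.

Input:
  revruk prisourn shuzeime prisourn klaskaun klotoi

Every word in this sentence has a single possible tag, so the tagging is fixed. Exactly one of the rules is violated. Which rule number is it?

1

Fixed tagging: Verb Det Verb Det Det Adj.
Rule check: R1 fails, R2 ok, R3 ok, R4 ok, R5 ok.
Only rule 1 fails.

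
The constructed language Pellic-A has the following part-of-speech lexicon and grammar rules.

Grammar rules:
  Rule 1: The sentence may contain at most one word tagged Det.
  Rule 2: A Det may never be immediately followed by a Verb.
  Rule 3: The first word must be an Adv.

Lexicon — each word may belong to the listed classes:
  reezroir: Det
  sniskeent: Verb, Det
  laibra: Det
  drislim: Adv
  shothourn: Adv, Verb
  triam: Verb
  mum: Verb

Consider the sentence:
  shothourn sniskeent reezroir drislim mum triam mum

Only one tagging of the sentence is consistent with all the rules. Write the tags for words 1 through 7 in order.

Candidates per position — 1:shothourn {Adv,Verb}; 2:sniskeent {Verb,Det}; 3:reezroir {Det}; 4:drislim {Adv}; 5:mum {Verb}; 6:triam {Verb}; 7:mum {Verb}.
Position 1: tagging it Verb would leave rule 3 unsatisfiable, so it must be Adv.
Position 2: tagging it Det would leave rule 1 unsatisfiable, so it must be Verb.
That leaves exactly one tagging: Adv Verb Det Adv Verb Verb Verb.
Verifying each rule — rule 1 ok; rule 2 ok; rule 3 ok.

Adv Verb Det Adv Verb Verb Verb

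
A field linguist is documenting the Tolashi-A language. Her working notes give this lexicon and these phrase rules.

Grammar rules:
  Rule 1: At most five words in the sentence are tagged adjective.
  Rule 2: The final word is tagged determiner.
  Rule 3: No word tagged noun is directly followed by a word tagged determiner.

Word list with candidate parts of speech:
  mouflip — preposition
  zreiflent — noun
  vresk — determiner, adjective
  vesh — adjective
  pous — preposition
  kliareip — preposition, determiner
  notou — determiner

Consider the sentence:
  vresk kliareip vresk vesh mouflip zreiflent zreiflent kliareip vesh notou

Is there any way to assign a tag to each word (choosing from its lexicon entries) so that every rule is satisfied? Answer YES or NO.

YES

Candidates per position — 1:vresk {determiner,adjective}; 2:kliareip {preposition,determiner}; 3:vresk {determiner,adjective}; 4:vesh {adjective}; 5:mouflip {preposition}; 6:zreiflent {noun}; 7:zreiflent {noun}; 8:kliareip {preposition,determiner}; 9:vesh {adjective}; 10:notou {determiner}.
One satisfying assignment: adjective preposition adjective adjective preposition noun noun preposition adjective determiner.
Verifying each rule — rule 1 ok; rule 2 ok; rule 3 ok.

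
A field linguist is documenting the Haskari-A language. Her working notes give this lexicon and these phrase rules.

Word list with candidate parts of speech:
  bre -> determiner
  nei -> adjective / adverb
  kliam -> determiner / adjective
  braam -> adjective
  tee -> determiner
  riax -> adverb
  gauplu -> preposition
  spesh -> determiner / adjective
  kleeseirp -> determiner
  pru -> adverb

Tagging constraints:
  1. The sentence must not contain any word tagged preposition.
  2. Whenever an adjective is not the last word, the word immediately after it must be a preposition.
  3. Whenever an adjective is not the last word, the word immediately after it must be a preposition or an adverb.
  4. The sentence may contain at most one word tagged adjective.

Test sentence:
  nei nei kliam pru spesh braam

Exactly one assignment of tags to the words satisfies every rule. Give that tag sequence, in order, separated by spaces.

adverb adverb determiner adverb determiner adjective

Candidates per position — 1:nei {adjective,adverb}; 2:nei {adjective,adverb}; 3:kliam {determiner,adjective}; 4:pru {adverb}; 5:spesh {determiner,adjective}; 6:braam {adjective}.
Word 1 cannot be adjective — rule 2 would then fail for every completion. It is adverb.
Word 2 cannot be adjective — rule 2 would then fail for every completion. It is adverb.
Word 3 cannot be adjective — rule 2 would then fail for every completion. It is determiner.
Word 5 cannot be adjective — rule 2 would then fail for every completion. It is determiner.
That leaves exactly one tagging: adverb adverb determiner adverb determiner adjective.
Checking: rule 1 holds; rule 2 holds; rule 3 holds; rule 4 holds.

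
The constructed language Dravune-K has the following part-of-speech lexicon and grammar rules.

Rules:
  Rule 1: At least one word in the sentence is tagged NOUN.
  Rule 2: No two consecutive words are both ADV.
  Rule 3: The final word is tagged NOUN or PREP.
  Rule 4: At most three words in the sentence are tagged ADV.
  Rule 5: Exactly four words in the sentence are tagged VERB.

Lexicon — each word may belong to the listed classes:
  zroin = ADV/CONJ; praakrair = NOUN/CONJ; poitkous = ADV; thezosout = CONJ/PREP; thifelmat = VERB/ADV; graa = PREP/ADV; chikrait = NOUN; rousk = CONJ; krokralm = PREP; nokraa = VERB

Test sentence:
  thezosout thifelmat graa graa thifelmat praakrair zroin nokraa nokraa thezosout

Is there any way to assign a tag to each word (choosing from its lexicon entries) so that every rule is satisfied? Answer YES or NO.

Candidates per position — 1:thezosout {CONJ,PREP}; 2:thifelmat {VERB,ADV}; 3:graa {PREP,ADV}; 4:graa {PREP,ADV}; 5:thifelmat {VERB,ADV}; 6:praakrair {NOUN,CONJ}; 7:zroin {ADV,CONJ}; 8:nokraa {VERB}; 9:nokraa {VERB}; 10:thezosout {CONJ,PREP}.
One satisfying assignment: PREP VERB ADV PREP VERB NOUN CONJ VERB VERB PREP.
Check: rule 1 holds; rule 2 holds; rule 3 holds; rule 4 holds; rule 5 holds.

YES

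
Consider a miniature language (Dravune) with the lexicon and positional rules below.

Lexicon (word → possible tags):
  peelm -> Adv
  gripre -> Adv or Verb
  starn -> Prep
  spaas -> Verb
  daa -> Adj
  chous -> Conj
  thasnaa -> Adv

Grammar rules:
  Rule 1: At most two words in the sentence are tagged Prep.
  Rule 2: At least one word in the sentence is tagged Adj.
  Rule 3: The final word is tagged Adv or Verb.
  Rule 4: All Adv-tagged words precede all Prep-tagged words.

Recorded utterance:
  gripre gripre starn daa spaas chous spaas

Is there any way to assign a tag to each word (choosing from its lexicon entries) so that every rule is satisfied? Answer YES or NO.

YES

Candidates per position — 1:gripre {Adv,Verb}; 2:gripre {Adv,Verb}; 3:starn {Prep}; 4:daa {Adj}; 5:spaas {Verb}; 6:chous {Conj}; 7:spaas {Verb}.
One satisfying assignment: Adv Verb Prep Adj Verb Conj Verb.
Checking: rule 1 satisfied; rule 2 satisfied; rule 3 satisfied; rule 4 satisfied.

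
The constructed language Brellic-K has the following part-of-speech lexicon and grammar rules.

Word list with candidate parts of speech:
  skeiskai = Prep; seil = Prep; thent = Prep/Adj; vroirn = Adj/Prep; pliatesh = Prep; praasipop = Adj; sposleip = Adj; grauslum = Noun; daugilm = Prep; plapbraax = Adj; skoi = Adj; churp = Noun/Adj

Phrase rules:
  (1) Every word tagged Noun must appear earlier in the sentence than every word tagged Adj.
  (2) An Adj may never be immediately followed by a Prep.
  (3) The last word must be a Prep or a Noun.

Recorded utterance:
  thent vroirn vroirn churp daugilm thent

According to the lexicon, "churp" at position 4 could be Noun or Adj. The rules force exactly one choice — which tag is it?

Candidates per position — 1:thent {Prep,Adj}; 2:vroirn {Adj,Prep}; 3:vroirn {Adj,Prep}; 4:churp {Noun,Adj}; 5:daugilm {Prep}; 6:thent {Prep,Adj}.
At position 4, choosing Adj makes rule 2 impossible to satisfy; hence Noun.
At position 6, choosing Adj makes rule 3 impossible to satisfy; hence Prep.
At position 1, choosing Adj makes rule 1 impossible to satisfy; hence Prep.
At position 2, choosing Adj makes rule 1 impossible to satisfy; hence Prep.
At position 3, choosing Adj makes rule 1 impossible to satisfy; hence Prep.
The only consistent sequence is: Prep Prep Prep Noun Prep Prep.
Verifying each rule — rule 1 ok; rule 2 ok; rule 3 ok.

Noun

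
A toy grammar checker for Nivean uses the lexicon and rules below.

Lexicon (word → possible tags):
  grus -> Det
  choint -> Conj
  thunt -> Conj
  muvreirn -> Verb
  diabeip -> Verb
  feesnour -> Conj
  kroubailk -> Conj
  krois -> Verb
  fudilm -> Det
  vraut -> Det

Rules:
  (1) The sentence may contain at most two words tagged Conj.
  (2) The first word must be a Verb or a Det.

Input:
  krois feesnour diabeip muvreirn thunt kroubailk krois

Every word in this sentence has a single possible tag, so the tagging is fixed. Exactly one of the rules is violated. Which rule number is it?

1

Fixed tagging: Verb Conj Verb Verb Conj Conj Verb.
Rule check: R1 fail, R2 pass.
Only rule 1 fails.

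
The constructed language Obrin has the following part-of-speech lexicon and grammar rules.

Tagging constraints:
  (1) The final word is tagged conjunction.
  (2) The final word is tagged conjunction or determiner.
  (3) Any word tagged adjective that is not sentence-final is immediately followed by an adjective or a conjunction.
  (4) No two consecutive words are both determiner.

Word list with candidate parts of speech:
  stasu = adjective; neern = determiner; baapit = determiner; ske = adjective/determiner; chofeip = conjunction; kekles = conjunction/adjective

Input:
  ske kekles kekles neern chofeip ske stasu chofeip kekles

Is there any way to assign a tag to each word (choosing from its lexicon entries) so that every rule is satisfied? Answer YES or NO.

YES

Candidates per position — 1:ske {adjective,determiner}; 2:kekles {conjunction,adjective}; 3:kekles {conjunction,adjective}; 4:neern {determiner}; 5:chofeip {conjunction}; 6:ske {adjective,determiner}; 7:stasu {adjective}; 8:chofeip {conjunction}; 9:kekles {conjunction,adjective}.
One satisfying assignment: determiner conjunction conjunction determiner conjunction adjective adjective conjunction conjunction.
Verifying each rule — rule 1 ✓; rule 2 ✓; rule 3 ✓; rule 4 ✓.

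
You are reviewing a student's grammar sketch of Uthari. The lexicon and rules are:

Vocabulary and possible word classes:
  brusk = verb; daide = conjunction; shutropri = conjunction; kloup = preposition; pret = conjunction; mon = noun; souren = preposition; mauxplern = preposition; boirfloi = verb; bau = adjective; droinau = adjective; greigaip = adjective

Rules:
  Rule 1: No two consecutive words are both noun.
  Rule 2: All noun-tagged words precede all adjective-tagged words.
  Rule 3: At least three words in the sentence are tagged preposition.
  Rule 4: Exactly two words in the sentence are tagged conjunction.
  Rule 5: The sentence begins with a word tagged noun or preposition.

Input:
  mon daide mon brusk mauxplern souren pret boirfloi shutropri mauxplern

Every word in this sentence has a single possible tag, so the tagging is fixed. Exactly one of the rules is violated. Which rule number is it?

4

Fixed tagging: noun conjunction noun verb preposition preposition conjunction verb conjunction preposition.
Rule check: R1 ok, R2 ok, R3 ok, R4 fails, R5 ok.
Only rule 4 fails.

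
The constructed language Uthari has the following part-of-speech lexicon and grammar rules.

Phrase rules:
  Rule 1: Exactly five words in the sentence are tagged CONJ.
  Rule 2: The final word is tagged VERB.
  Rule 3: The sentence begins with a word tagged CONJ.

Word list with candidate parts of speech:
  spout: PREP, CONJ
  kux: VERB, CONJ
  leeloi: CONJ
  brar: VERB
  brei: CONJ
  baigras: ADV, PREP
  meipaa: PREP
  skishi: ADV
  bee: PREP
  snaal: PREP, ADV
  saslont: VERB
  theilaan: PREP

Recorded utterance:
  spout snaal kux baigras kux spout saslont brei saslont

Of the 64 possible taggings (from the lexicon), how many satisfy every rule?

Candidates per position — 1:spout {PREP,CONJ}; 2:snaal {PREP,ADV}; 3:kux {VERB,CONJ}; 4:baigras {ADV,PREP}; 5:kux {VERB,CONJ}; 6:spout {PREP,CONJ}; 7:saslont {VERB}; 8:brei {CONJ}; 9:saslont {VERB}.
There are 64 candidate sequences in total.
The sequences that satisfy every rule: CONJ PREP CONJ ADV CONJ CONJ VERB CONJ VERB; CONJ PREP CONJ PREP CONJ CONJ VERB CONJ VERB; CONJ ADV CONJ ADV CONJ CONJ VERB CONJ VERB; CONJ ADV CONJ PREP CONJ CONJ VERB CONJ VERB.
Count = 4.

4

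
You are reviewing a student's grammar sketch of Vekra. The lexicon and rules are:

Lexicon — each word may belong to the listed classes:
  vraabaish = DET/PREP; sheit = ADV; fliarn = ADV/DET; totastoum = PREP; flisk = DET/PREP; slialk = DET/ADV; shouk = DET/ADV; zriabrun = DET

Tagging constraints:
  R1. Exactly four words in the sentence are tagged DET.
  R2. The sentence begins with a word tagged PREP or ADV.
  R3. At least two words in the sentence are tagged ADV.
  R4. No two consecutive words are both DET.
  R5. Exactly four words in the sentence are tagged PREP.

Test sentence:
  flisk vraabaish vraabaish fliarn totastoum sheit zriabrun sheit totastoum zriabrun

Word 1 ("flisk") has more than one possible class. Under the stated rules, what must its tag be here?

Candidates per position — 1:flisk {DET,PREP}; 2:vraabaish {DET,PREP}; 3:vraabaish {DET,PREP}; 4:fliarn {ADV,DET}; 5:totastoum {PREP}; 6:sheit {ADV}; 7:zriabrun {DET}; 8:sheit {ADV}; 9:totastoum {PREP}; 10:zriabrun {DET}.
At position 1, choosing DET makes rule 2 impossible to satisfy; hence PREP.
The remaining ambiguous positions (2, 3, 4) are resolved jointly — only one combination satisfies every rule.
So the tagging must be: PREP DET PREP DET PREP ADV DET ADV PREP DET.
Checking: rule 1 satisfied; rule 2 satisfied; rule 3 satisfied; rule 4 satisfied; rule 5 satisfied.

PREP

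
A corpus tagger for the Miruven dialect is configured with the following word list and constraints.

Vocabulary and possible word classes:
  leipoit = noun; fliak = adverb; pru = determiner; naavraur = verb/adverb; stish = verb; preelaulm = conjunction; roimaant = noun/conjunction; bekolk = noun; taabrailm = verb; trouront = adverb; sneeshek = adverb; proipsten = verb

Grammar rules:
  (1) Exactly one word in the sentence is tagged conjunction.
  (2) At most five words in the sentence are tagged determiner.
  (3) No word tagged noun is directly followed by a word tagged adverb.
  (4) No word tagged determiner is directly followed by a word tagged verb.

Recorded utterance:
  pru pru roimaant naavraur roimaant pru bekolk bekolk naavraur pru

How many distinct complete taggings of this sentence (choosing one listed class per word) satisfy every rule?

3

Candidates per position — 1:pru {determiner}; 2:pru {determiner}; 3:roimaant {noun,conjunction}; 4:naavraur {verb,adverb}; 5:roimaant {noun,conjunction}; 6:pru {determiner}; 7:bekolk {noun}; 8:bekolk {noun}; 9:naavraur {verb,adverb}; 10:pru {determiner}.
There are 16 candidate sequences in total.
The sequences that satisfy every rule: determiner determiner noun verb conjunction determiner noun noun verb determiner; determiner determiner conjunction verb noun determiner noun noun verb determiner; determiner determiner conjunction adverb noun determiner noun noun verb determiner.
Count = 3.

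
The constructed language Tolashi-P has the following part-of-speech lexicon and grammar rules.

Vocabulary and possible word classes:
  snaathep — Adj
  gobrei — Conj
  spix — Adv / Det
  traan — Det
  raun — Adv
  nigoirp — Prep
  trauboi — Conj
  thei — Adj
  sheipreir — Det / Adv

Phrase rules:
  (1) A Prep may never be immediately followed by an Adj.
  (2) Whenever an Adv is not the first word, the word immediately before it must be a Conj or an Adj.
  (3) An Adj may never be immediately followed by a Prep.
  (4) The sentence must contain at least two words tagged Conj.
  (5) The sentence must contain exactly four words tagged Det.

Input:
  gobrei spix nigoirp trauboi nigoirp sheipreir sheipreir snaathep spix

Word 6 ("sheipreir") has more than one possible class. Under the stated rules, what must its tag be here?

Det

Candidates per position — 1:gobrei {Conj}; 2:spix {Adv,Det}; 3:nigoirp {Prep}; 4:trauboi {Conj}; 5:nigoirp {Prep}; 6:sheipreir {Det,Adv}; 7:sheipreir {Det,Adv}; 8:snaathep {Adj}; 9:spix {Adv,Det}.
Position 2: tagging it Adv would leave rule 5 unsatisfiable, so it must be Det.
Position 6: tagging it Adv would leave rule 2 unsatisfiable, so it must be Det.
Position 7: tagging it Adv would leave rule 2 unsatisfiable, so it must be Det.
Position 9: tagging it Adv would leave rule 5 unsatisfiable, so it must be Det.
The only consistent sequence is: Conj Det Prep Conj Prep Det Det Adj Det.
Rule-by-rule: rule 1 holds; rule 2 holds; rule 3 holds; rule 4 holds; rule 5 holds.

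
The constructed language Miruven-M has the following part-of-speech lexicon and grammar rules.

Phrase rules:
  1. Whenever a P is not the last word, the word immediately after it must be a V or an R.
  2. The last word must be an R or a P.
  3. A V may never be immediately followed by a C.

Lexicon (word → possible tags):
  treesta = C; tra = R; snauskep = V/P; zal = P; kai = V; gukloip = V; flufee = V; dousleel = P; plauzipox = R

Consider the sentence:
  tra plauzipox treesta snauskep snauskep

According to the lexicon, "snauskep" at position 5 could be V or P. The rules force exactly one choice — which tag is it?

P

Candidates per position — 1:tra {R}; 2:plauzipox {R}; 3:treesta {C}; 4:snauskep {V,P}; 5:snauskep {V,P}.
At position 5, choosing V makes rule 2 impossible to satisfy; hence P.
At position 4, choosing P makes rule 1 impossible to satisfy; hence V.
The unique satisfying tagging is: R R C V P.
Check: rule 1 ok; rule 2 ok; rule 3 ok.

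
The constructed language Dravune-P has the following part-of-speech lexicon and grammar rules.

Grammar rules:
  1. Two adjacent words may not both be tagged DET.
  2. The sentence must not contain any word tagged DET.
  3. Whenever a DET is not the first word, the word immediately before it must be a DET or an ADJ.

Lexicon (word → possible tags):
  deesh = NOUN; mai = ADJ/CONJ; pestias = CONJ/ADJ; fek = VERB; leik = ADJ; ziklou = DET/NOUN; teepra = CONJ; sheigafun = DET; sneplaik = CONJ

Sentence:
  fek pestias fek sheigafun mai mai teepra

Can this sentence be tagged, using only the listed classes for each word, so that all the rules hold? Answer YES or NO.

NO

Candidates per position — 1:fek {VERB}; 2:pestias {CONJ,ADJ}; 3:fek {VERB}; 4:sheigafun {DET}; 5:mai {ADJ,CONJ}; 6:mai {ADJ,CONJ}; 7:teepra {CONJ}.
Rule 2 cannot be satisfied by any choice of tags from the lexicon.
So there is no consistent tagging.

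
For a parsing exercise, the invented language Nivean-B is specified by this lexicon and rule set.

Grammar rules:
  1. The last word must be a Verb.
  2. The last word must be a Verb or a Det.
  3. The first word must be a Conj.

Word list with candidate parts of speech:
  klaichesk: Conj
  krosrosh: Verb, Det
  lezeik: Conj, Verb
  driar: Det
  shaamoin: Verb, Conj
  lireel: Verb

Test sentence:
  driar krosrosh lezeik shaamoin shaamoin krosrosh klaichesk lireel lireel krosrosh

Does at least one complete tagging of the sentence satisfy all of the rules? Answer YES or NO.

NO

Candidates per position — 1:driar {Det}; 2:krosrosh {Verb,Det}; 3:lezeik {Conj,Verb}; 4:shaamoin {Verb,Conj}; 5:shaamoin {Verb,Conj}; 6:krosrosh {Verb,Det}; 7:klaichesk {Conj}; 8:lireel {Verb}; 9:lireel {Verb}; 10:krosrosh {Verb,Det}.
Rule 3 cannot be satisfied by any choice of tags from the lexicon.
So there is no consistent tagging.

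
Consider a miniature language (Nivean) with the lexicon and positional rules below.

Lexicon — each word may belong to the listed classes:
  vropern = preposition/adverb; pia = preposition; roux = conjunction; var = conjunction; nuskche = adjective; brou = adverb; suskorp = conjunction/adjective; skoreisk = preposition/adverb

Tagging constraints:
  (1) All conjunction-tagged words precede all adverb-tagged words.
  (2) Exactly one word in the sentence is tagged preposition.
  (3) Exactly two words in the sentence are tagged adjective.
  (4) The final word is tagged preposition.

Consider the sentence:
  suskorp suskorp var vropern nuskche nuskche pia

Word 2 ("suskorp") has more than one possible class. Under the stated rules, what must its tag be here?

Candidates per position — 1:suskorp {conjunction,adjective}; 2:suskorp {conjunction,adjective}; 3:var {conjunction}; 4:vropern {preposition,adverb}; 5:nuskche {adjective}; 6:nuskche {adjective}; 7:pia {preposition}.
Position 1: tagging it adjective would leave rule 3 unsatisfiable, so it must be conjunction.
Position 2: tagging it adjective would leave rule 3 unsatisfiable, so it must be conjunction.
Position 4: tagging it preposition would leave rule 2 unsatisfiable, so it must be adverb.
The only consistent sequence is: conjunction conjunction conjunction adverb adjective adjective preposition.
Rule-by-rule: rule 1 ✓; rule 2 ✓; rule 3 ✓; rule 4 ✓.

conjunction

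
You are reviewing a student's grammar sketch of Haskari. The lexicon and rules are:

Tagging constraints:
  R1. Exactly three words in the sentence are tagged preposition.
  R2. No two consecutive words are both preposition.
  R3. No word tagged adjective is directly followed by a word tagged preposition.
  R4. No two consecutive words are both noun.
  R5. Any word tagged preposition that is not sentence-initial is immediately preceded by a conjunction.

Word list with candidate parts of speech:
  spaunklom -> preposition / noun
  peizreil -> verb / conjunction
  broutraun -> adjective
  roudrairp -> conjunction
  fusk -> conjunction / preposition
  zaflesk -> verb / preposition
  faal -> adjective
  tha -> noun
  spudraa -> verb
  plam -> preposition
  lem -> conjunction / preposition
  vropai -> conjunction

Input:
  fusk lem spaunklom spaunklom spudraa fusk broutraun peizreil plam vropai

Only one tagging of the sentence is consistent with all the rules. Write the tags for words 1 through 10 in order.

preposition conjunction preposition noun verb conjunction adjective conjunction preposition conjunction

Candidates per position — 1:fusk {conjunction,preposition}; 2:lem {conjunction,preposition}; 3:spaunklom {preposition,noun}; 4:spaunklom {preposition,noun}; 5:spudraa {verb}; 6:fusk {conjunction,preposition}; 7:broutraun {adjective}; 8:peizreil {verb,conjunction}; 9:plam {preposition}; 10:vropai {conjunction}.
If word 4 were preposition, no tagging could satisfy rule 5; so word 4 is noun.
If word 6 were preposition, no tagging could satisfy rule 5; so word 6 is conjunction.
If word 8 were verb, no tagging could satisfy rule 5; so word 8 is conjunction.
If word 3 were noun, no tagging could satisfy rule 4; so word 3 is preposition.
If word 2 were preposition, no tagging could satisfy rule 2; so word 2 is conjunction.
If word 1 were conjunction, no tagging could satisfy rule 1; so word 1 is preposition.
The unique satisfying tagging is: preposition conjunction preposition noun verb conjunction adjective conjunction preposition conjunction.
Checking: rule 1 ✓; rule 2 ✓; rule 3 ✓; rule 4 ✓; rule 5 ✓.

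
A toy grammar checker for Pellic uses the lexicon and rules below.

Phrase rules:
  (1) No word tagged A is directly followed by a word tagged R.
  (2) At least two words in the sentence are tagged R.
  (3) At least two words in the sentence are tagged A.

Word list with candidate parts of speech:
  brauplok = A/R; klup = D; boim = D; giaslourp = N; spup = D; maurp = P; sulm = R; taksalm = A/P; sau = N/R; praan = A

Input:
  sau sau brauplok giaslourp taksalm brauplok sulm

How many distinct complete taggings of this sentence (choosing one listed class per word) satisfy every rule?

Candidates per position — 1:sau {N,R}; 2:sau {N,R}; 3:brauplok {A,R}; 4:giaslourp {N}; 5:taksalm {A,P}; 6:brauplok {A,R}; 7:sulm {R}.
There are 32 candidate sequences in total.
Every candidate sequence violates at least one rule; no consistent tagging exists.
Count = 0.

0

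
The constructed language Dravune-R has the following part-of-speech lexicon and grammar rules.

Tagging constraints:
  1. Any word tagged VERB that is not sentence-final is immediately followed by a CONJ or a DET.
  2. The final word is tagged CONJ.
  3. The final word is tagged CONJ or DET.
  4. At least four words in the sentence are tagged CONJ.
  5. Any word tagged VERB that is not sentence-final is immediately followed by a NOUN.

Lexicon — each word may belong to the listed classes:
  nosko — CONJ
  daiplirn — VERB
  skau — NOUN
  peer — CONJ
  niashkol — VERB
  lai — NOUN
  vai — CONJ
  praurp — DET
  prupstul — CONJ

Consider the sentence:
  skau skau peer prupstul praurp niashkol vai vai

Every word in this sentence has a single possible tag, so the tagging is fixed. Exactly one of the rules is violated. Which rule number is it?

Fixed tagging: NOUN NOUN CONJ CONJ DET VERB CONJ CONJ.
Checking each rule: R1 ✓, R2 ✓, R3 ✓, R4 ✓, R5 ✗.
Only rule 5 fails.

5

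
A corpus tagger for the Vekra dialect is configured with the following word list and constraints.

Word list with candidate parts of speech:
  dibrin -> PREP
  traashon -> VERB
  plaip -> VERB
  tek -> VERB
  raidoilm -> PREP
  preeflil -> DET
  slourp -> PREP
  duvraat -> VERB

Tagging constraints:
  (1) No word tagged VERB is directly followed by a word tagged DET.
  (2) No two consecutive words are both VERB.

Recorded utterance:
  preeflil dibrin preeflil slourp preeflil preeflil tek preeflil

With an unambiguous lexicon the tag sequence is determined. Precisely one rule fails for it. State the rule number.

1

Fixed tagging: DET PREP DET PREP DET DET VERB DET.
Applying the rules: R1 fail, R2 pass.
Only rule 1 fails.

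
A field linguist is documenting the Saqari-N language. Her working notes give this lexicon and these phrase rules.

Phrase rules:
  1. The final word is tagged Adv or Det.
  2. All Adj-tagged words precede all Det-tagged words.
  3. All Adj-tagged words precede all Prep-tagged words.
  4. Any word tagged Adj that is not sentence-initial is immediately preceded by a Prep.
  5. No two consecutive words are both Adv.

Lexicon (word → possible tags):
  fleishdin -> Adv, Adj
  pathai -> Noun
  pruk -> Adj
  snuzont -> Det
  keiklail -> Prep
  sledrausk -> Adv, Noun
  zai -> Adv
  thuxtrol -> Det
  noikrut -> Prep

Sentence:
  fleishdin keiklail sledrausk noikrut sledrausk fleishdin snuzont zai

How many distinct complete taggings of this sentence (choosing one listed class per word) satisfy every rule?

4

Candidates per position — 1:fleishdin {Adv,Adj}; 2:keiklail {Prep}; 3:sledrausk {Adv,Noun}; 4:noikrut {Prep}; 5:sledrausk {Adv,Noun}; 6:fleishdin {Adv,Adj}; 7:snuzont {Det}; 8:zai {Adv}.
There are 16 candidate sequences in total.
The sequences that satisfy every rule: Adv Prep Adv Prep Noun Adv Det Adv; Adv Prep Noun Prep Noun Adv Det Adv; Adj Prep Adv Prep Noun Adv Det Adv; Adj Prep Noun Prep Noun Adv Det Adv.
Count = 4.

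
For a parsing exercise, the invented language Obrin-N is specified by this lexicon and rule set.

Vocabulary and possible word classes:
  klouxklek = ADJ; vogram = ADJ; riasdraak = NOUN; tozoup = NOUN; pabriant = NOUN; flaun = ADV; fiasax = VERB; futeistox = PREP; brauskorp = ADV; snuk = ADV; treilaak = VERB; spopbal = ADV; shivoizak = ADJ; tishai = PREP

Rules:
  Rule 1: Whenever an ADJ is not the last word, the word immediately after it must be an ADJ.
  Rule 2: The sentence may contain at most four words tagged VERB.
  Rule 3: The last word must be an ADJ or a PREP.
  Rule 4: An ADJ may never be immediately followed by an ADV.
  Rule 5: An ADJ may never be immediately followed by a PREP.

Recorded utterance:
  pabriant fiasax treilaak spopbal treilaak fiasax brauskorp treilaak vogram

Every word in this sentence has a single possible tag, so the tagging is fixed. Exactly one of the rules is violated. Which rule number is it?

2

Fixed tagging: NOUN VERB VERB ADV VERB VERB ADV VERB ADJ.
Applying the rules: R1 ✓, R2 ✗, R3 ✓, R4 ✓, R5 ✓.
Only rule 2 fails.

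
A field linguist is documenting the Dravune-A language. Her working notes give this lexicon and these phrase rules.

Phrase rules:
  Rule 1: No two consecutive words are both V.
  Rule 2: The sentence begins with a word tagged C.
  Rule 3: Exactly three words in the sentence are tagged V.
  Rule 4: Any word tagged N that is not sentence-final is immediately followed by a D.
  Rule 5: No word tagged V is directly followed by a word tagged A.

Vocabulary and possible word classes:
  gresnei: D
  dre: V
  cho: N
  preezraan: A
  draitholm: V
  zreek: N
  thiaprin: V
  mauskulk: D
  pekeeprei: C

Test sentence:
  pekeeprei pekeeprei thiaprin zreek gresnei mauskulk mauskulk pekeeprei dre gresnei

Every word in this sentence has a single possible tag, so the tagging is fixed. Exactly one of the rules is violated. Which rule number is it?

3

Fixed tagging: C C V N D D D C V D.
Rule check: R1 holds, R2 holds, R3 violated, R4 holds, R5 holds.
Only rule 3 fails.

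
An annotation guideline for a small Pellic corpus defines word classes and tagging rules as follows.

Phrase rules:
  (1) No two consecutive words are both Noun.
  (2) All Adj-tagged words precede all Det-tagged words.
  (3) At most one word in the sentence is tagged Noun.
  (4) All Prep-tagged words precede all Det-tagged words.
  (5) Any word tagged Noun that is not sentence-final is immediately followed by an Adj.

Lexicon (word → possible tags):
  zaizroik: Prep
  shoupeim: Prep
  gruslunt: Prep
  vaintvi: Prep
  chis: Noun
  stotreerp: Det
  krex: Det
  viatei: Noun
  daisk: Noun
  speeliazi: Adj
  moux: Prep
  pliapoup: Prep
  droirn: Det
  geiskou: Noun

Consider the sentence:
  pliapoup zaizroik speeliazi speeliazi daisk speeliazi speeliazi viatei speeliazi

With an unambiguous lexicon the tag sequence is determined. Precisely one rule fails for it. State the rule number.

Fixed tagging: Prep Prep Adj Adj Noun Adj Adj Noun Adj.
Checking each rule: R1 pass, R2 pass, R3 fail, R4 pass, R5 pass.
Only rule 3 fails.

3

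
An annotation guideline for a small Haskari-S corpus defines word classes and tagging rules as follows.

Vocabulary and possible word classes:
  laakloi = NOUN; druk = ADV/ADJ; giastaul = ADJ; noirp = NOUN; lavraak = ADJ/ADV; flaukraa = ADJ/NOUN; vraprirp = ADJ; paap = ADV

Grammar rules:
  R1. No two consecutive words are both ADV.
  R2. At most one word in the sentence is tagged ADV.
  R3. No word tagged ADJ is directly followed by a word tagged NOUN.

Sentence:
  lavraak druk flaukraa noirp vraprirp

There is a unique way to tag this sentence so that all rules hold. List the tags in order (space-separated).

Candidates per position — 1:lavraak {ADJ,ADV}; 2:druk {ADV,ADJ}; 3:flaukraa {ADJ,NOUN}; 4:noirp {NOUN}; 5:vraprirp {ADJ}.
Position 2: tagging it ADJ would leave rule 3 unsatisfiable, so it must be ADV.
Position 3: tagging it ADJ would leave rule 3 unsatisfiable, so it must be NOUN.
Position 1: tagging it ADV would leave rule 1 unsatisfiable, so it must be ADJ.
The unique satisfying tagging is: ADJ ADV NOUN NOUN ADJ.
Rule-by-rule: rule 1 ok; rule 2 ok; rule 3 ok.

ADJ ADV NOUN NOUN ADJ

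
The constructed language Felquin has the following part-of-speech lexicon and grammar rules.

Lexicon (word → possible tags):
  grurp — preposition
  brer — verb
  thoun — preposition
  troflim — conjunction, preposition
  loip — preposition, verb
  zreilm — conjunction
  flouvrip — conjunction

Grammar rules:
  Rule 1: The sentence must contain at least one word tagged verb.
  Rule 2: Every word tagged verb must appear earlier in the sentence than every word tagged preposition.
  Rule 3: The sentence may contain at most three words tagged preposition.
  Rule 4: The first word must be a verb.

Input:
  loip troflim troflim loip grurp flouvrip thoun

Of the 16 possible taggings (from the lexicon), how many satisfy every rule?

2

Candidates per position — 1:loip {preposition,verb}; 2:troflim {conjunction,preposition}; 3:troflim {conjunction,preposition}; 4:loip {preposition,verb}; 5:grurp {preposition}; 6:flouvrip {conjunction}; 7:thoun {preposition}.
There are 16 candidate sequences in total.
The sequences that satisfy every rule: verb conjunction conjunction preposition preposition conjunction preposition; verb conjunction conjunction verb preposition conjunction preposition.
Count = 2.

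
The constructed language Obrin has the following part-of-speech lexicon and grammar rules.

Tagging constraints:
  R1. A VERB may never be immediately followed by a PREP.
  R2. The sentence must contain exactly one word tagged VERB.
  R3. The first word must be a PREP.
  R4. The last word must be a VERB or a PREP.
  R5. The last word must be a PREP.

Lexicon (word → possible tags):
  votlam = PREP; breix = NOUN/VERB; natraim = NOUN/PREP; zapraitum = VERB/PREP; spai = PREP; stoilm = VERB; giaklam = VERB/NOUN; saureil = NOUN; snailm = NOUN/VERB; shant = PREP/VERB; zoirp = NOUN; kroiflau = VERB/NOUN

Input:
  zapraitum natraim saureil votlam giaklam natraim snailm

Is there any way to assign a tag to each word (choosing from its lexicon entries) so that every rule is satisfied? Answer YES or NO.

NO

Candidates per position — 1:zapraitum {VERB,PREP}; 2:natraim {NOUN,PREP}; 3:saureil {NOUN}; 4:votlam {PREP}; 5:giaklam {VERB,NOUN}; 6:natraim {NOUN,PREP}; 7:snailm {NOUN,VERB}.
Rule 5 cannot be satisfied by any choice of tags from the lexicon.
So there is no consistent tagging.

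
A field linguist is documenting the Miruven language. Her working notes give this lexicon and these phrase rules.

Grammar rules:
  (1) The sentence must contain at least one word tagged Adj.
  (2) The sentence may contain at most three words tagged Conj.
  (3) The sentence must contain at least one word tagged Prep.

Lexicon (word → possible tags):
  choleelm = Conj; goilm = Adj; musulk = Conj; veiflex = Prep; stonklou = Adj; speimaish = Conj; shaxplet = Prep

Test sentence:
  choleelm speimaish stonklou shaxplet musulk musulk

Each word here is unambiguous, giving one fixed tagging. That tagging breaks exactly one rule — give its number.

2

Fixed tagging: Conj Conj Adj Prep Conj Conj.
Rule check: R1 ✓, R2 ✗, R3 ✓.
Only rule 2 fails.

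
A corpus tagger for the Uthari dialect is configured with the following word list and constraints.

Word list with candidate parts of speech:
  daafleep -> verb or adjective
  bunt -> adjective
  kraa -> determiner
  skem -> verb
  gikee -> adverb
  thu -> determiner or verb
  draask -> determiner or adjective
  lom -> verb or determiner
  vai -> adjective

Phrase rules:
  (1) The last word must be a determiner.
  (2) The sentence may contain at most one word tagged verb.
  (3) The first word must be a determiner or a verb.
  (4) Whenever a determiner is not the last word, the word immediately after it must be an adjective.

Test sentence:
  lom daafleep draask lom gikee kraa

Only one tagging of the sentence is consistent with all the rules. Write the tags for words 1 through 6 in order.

determiner adjective adjective verb adverb determiner

Candidates per position — 1:lom {verb,determiner}; 2:daafleep {verb,adjective}; 3:draask {determiner,adjective}; 4:lom {verb,determiner}; 5:gikee {adverb}; 6:kraa {determiner}.
Position 3: tagging it determiner would leave rule 4 unsatisfiable, so it must be adjective.
Position 4: tagging it determiner would leave rule 4 unsatisfiable, so it must be verb.
Position 1: tagging it verb would leave rule 2 unsatisfiable, so it must be determiner.
Position 2: tagging it verb would leave rule 2 unsatisfiable, so it must be adjective.
So the tagging must be: determiner adjective adjective verb adverb determiner.
Rule-by-rule: rule 1 ✓; rule 2 ✓; rule 3 ✓; rule 4 ✓.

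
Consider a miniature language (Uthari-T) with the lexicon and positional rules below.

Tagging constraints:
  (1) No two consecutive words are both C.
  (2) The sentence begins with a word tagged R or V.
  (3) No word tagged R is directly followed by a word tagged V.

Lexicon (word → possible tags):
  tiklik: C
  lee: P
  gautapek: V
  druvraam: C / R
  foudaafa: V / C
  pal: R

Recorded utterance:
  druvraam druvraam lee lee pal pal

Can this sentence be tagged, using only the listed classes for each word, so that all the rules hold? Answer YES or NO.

YES

Candidates per position — 1:druvraam {C,R}; 2:druvraam {C,R}; 3:lee {P}; 4:lee {P}; 5:pal {R}; 6:pal {R}.
One satisfying assignment: R C P P R R.
Verifying each rule — rule 1 holds; rule 2 holds; rule 3 holds.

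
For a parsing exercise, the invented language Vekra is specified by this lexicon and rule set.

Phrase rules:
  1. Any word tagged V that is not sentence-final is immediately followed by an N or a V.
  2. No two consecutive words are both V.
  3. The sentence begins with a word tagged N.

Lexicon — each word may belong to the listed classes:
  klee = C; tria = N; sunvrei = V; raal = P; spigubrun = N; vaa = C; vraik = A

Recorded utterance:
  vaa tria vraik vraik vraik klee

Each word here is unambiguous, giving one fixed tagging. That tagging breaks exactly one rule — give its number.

3

Fixed tagging: C N A A A C.
Checking each rule: R1 ✓, R2 ✓, R3 ✗.
Only rule 3 fails.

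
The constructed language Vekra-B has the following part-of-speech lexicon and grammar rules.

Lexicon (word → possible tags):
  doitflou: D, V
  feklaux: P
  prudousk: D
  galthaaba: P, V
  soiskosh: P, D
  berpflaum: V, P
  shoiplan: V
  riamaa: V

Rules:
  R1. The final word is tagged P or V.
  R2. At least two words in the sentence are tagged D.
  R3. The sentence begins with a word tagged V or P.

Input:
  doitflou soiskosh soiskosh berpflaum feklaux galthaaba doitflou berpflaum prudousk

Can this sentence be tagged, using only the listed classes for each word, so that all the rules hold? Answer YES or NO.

Candidates per position — 1:doitflou {D,V}; 2:soiskosh {P,D}; 3:soiskosh {P,D}; 4:berpflaum {V,P}; 5:feklaux {P}; 6:galthaaba {P,V}; 7:doitflou {D,V}; 8:berpflaum {V,P}; 9:prudousk {D}.
Rule 1 cannot be satisfied by any choice of tags from the lexicon.
So there is no consistent tagging.

NO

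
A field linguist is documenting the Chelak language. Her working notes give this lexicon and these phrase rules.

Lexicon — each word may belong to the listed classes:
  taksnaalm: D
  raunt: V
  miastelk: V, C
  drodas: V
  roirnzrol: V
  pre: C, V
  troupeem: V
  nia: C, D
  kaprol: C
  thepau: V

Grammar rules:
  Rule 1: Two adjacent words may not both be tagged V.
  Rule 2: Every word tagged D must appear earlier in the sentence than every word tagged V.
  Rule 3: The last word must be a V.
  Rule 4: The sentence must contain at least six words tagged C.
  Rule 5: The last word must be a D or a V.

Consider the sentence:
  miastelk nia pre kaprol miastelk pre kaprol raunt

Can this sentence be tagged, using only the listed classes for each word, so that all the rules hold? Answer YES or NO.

YES

Candidates per position — 1:miastelk {V,C}; 2:nia {C,D}; 3:pre {C,V}; 4:kaprol {C}; 5:miastelk {V,C}; 6:pre {C,V}; 7:kaprol {C}; 8:raunt {V}.
One satisfying assignment: C D C C C C C V.
Check: rule 1 ✓; rule 2 ✓; rule 3 ✓; rule 4 ✓; rule 5 ✓.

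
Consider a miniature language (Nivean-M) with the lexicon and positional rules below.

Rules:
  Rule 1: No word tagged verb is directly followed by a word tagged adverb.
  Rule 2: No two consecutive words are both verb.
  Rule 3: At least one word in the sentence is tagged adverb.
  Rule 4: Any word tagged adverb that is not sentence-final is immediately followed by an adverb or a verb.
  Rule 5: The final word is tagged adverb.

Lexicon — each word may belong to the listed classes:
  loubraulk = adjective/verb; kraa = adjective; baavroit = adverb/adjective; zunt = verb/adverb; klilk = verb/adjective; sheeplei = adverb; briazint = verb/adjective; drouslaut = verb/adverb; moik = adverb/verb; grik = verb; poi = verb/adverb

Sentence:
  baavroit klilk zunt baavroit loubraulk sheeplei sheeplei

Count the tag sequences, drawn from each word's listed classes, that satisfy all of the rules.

1

Candidates per position — 1:baavroit {adverb,adjective}; 2:klilk {verb,adjective}; 3:zunt {verb,adverb}; 4:baavroit {adverb,adjective}; 5:loubraulk {adjective,verb}; 6:sheeplei {adverb}; 7:sheeplei {adverb}.
There are 32 candidate sequences in total.
The sequences that satisfy every rule: adjective adjective verb adjective adjective adverb adverb.
Count = 1.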